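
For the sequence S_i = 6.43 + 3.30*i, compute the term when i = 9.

S_9 = 6.43 + 3.3*9 = 6.43 + 29.7 = 36.13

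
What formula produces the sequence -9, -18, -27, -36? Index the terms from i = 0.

Check differences: -18 - -9 = -9
-27 - -18 = -9
Common difference d = -9.
First term a = -9.
Formula: S_i = -9 - 9*i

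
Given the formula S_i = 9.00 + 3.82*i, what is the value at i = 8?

S_8 = 9.0 + 3.82*8 = 9.0 + 30.56 = 39.56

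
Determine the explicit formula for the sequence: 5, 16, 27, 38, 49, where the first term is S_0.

Check differences: 16 - 5 = 11
27 - 16 = 11
Common difference d = 11.
First term a = 5.
Formula: S_i = 5 + 11*i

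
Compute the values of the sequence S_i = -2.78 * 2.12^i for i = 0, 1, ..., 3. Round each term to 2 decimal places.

This is a geometric sequence.
i=0: S_0 = -2.78 * 2.12^0 = -2.78
i=1: S_1 = -2.78 * 2.12^1 ≈ -5.89
i=2: S_2 = -2.78 * 2.12^2 ≈ -12.49
i=3: S_3 = -2.78 * 2.12^3 ≈ -26.49
The first 4 terms are: [-2.78, -5.89, -12.49, -26.49]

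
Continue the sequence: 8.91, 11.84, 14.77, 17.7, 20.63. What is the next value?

Differences: 11.84 - 8.91 = 2.93
This is an arithmetic sequence with common difference d = 2.93.
Next term = 20.63 + 2.93 = 23.56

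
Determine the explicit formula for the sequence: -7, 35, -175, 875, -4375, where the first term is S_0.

Check ratios: 35 / -7 = -5.0
Common ratio r = -5.
First term a = -7.
Formula: S_i = -7 * (-5)^i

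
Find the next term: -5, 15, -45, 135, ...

Ratios: 15 / -5 = -3.0
This is a geometric sequence with common ratio r = -3.
Next term = 135 * -3 = -405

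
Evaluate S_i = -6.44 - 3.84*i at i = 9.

S_9 = -6.44 + -3.84*9 = -6.44 + -34.56 = -41.0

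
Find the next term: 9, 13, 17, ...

Differences: 13 - 9 = 4
This is an arithmetic sequence with common difference d = 4.
Next term = 17 + 4 = 21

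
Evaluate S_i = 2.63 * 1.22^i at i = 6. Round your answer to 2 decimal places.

S_6 = 2.63 * 1.22^6 ≈ 2.63 * 3.2973 ≈ 8.67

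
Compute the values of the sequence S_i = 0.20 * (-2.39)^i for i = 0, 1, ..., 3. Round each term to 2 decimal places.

This is a geometric sequence.
i=0: S_0 = 0.2 * (-2.39)^0 = 0.2
i=1: S_1 = 0.2 * (-2.39)^1 ≈ -0.48
i=2: S_2 = 0.2 * (-2.39)^2 ≈ 1.14
i=3: S_3 = 0.2 * (-2.39)^3 ≈ -2.73
The first 4 terms are: [0.2, -0.48, 1.14, -2.73]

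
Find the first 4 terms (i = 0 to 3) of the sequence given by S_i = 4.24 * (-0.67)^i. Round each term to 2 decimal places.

This is a geometric sequence.
i=0: S_0 = 4.24 * (-0.67)^0 = 4.24
i=1: S_1 = 4.24 * (-0.67)^1 ≈ -2.84
i=2: S_2 = 4.24 * (-0.67)^2 ≈ 1.9
i=3: S_3 = 4.24 * (-0.67)^3 ≈ -1.28
The first 4 terms are: [4.24, -2.84, 1.9, -1.28]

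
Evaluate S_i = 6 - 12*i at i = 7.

S_7 = 6 + -12*7 = 6 + -84 = -78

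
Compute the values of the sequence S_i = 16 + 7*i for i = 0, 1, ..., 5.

This is an arithmetic sequence.
i=0: S_0 = 16 + 7*0 = 16
i=1: S_1 = 16 + 7*1 = 23
i=2: S_2 = 16 + 7*2 = 30
i=3: S_3 = 16 + 7*3 = 37
i=4: S_4 = 16 + 7*4 = 44
i=5: S_5 = 16 + 7*5 = 51
The first 6 terms are: [16, 23, 30, 37, 44, 51]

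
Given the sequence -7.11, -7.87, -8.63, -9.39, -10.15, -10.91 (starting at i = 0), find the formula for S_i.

Check differences: -7.87 - -7.11 = -0.76
-8.63 - -7.87 = -0.76
Common difference d = -0.76.
First term a = -7.11.
Formula: S_i = -7.11 - 0.76*i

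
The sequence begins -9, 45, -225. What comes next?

Ratios: 45 / -9 = -5.0
This is a geometric sequence with common ratio r = -5.
Next term = -225 * -5 = 1125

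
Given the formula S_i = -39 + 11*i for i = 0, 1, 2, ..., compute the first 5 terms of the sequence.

This is an arithmetic sequence.
i=0: S_0 = -39 + 11*0 = -39
i=1: S_1 = -39 + 11*1 = -28
i=2: S_2 = -39 + 11*2 = -17
i=3: S_3 = -39 + 11*3 = -6
i=4: S_4 = -39 + 11*4 = 5
The first 5 terms are: [-39, -28, -17, -6, 5]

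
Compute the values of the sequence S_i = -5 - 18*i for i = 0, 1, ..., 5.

This is an arithmetic sequence.
i=0: S_0 = -5 + -18*0 = -5
i=1: S_1 = -5 + -18*1 = -23
i=2: S_2 = -5 + -18*2 = -41
i=3: S_3 = -5 + -18*3 = -59
i=4: S_4 = -5 + -18*4 = -77
i=5: S_5 = -5 + -18*5 = -95
The first 6 terms are: [-5, -23, -41, -59, -77, -95]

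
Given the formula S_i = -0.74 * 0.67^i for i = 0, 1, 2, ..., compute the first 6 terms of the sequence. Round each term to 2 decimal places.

This is a geometric sequence.
i=0: S_0 = -0.74 * 0.67^0 = -0.74
i=1: S_1 = -0.74 * 0.67^1 ≈ -0.5
i=2: S_2 = -0.74 * 0.67^2 ≈ -0.33
i=3: S_3 = -0.74 * 0.67^3 ≈ -0.22
i=4: S_4 = -0.74 * 0.67^4 ≈ -0.15
i=5: S_5 = -0.74 * 0.67^5 ≈ -0.1
The first 6 terms are: [-0.74, -0.5, -0.33, -0.22, -0.15, -0.1]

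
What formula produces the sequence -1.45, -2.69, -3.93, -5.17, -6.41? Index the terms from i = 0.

Check differences: -2.69 - -1.45 = -1.24
-3.93 - -2.69 = -1.24
Common difference d = -1.24.
First term a = -1.45.
Formula: S_i = -1.45 - 1.24*i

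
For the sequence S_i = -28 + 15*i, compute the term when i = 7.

S_7 = -28 + 15*7 = -28 + 105 = 77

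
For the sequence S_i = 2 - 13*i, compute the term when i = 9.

S_9 = 2 + -13*9 = 2 + -117 = -115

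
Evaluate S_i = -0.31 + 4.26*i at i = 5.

S_5 = -0.31 + 4.26*5 = -0.31 + 21.3 = 20.99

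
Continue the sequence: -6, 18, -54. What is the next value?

Ratios: 18 / -6 = -3.0
This is a geometric sequence with common ratio r = -3.
Next term = -54 * -3 = 162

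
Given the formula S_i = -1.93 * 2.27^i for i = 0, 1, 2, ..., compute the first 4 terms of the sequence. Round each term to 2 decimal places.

This is a geometric sequence.
i=0: S_0 = -1.93 * 2.27^0 = -1.93
i=1: S_1 = -1.93 * 2.27^1 ≈ -4.38
i=2: S_2 = -1.93 * 2.27^2 ≈ -9.95
i=3: S_3 = -1.93 * 2.27^3 ≈ -22.58
The first 4 terms are: [-1.93, -4.38, -9.95, -22.58]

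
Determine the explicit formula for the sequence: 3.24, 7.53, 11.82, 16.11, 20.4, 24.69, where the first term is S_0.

Check differences: 7.53 - 3.24 = 4.29
11.82 - 7.53 = 4.29
Common difference d = 4.29.
First term a = 3.24.
Formula: S_i = 3.24 + 4.29*i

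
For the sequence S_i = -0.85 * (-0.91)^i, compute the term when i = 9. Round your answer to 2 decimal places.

S_9 = -0.85 * (-0.91)^9 ≈ -0.85 * -0.4279 ≈ 0.36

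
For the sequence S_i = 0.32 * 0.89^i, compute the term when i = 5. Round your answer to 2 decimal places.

S_5 = 0.32 * 0.89^5 ≈ 0.32 * 0.5584 ≈ 0.18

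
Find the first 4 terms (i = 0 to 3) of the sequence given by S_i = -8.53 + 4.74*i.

This is an arithmetic sequence.
i=0: S_0 = -8.53 + 4.74*0 = -8.53
i=1: S_1 = -8.53 + 4.74*1 = -3.79
i=2: S_2 = -8.53 + 4.74*2 = 0.95
i=3: S_3 = -8.53 + 4.74*3 = 5.69
The first 4 terms are: [-8.53, -3.79, 0.95, 5.69]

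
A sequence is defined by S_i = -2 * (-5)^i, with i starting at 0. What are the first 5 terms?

This is a geometric sequence.
i=0: S_0 = -2 * (-5)^0 = -2
i=1: S_1 = -2 * (-5)^1 = 10
i=2: S_2 = -2 * (-5)^2 = -50
i=3: S_3 = -2 * (-5)^3 = 250
i=4: S_4 = -2 * (-5)^4 = -1250
The first 5 terms are: [-2, 10, -50, 250, -1250]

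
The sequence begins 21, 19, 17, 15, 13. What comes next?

Differences: 19 - 21 = -2
This is an arithmetic sequence with common difference d = -2.
Next term = 13 + -2 = 11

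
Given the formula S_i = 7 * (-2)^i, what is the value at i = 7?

S_7 = 7 * (-2)^7 = 7 * -128 = -896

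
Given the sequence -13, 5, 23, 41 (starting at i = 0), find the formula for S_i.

Check differences: 5 - -13 = 18
23 - 5 = 18
Common difference d = 18.
First term a = -13.
Formula: S_i = -13 + 18*i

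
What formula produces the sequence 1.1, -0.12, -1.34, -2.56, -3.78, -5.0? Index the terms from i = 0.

Check differences: -0.12 - 1.1 = -1.22
-1.34 - -0.12 = -1.22
Common difference d = -1.22.
First term a = 1.1.
Formula: S_i = 1.10 - 1.22*i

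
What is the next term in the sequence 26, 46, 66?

Differences: 46 - 26 = 20
This is an arithmetic sequence with common difference d = 20.
Next term = 66 + 20 = 86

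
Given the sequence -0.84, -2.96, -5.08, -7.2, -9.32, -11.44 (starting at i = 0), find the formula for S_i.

Check differences: -2.96 - -0.84 = -2.12
-5.08 - -2.96 = -2.12
Common difference d = -2.12.
First term a = -0.84.
Formula: S_i = -0.84 - 2.12*i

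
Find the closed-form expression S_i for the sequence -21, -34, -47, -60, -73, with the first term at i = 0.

Check differences: -34 - -21 = -13
-47 - -34 = -13
Common difference d = -13.
First term a = -21.
Formula: S_i = -21 - 13*i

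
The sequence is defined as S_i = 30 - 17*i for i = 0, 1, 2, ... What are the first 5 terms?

This is an arithmetic sequence.
i=0: S_0 = 30 + -17*0 = 30
i=1: S_1 = 30 + -17*1 = 13
i=2: S_2 = 30 + -17*2 = -4
i=3: S_3 = 30 + -17*3 = -21
i=4: S_4 = 30 + -17*4 = -38
The first 5 terms are: [30, 13, -4, -21, -38]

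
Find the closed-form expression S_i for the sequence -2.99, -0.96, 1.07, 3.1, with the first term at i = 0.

Check differences: -0.96 - -2.99 = 2.03
1.07 - -0.96 = 2.03
Common difference d = 2.03.
First term a = -2.99.
Formula: S_i = -2.99 + 2.03*i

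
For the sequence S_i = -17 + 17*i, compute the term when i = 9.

S_9 = -17 + 17*9 = -17 + 153 = 136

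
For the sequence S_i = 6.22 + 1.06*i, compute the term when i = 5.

S_5 = 6.22 + 1.06*5 = 6.22 + 5.3 = 11.52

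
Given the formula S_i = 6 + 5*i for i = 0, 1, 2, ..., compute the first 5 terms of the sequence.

This is an arithmetic sequence.
i=0: S_0 = 6 + 5*0 = 6
i=1: S_1 = 6 + 5*1 = 11
i=2: S_2 = 6 + 5*2 = 16
i=3: S_3 = 6 + 5*3 = 21
i=4: S_4 = 6 + 5*4 = 26
The first 5 terms are: [6, 11, 16, 21, 26]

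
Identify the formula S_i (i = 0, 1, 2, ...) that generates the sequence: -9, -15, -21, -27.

Check differences: -15 - -9 = -6
-21 - -15 = -6
Common difference d = -6.
First term a = -9.
Formula: S_i = -9 - 6*i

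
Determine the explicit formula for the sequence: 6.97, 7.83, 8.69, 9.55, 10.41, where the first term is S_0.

Check differences: 7.83 - 6.97 = 0.86
8.69 - 7.83 = 0.86
Common difference d = 0.86.
First term a = 6.97.
Formula: S_i = 6.97 + 0.86*i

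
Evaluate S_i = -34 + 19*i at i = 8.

S_8 = -34 + 19*8 = -34 + 152 = 118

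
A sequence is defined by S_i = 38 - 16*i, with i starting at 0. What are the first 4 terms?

This is an arithmetic sequence.
i=0: S_0 = 38 + -16*0 = 38
i=1: S_1 = 38 + -16*1 = 22
i=2: S_2 = 38 + -16*2 = 6
i=3: S_3 = 38 + -16*3 = -10
The first 4 terms are: [38, 22, 6, -10]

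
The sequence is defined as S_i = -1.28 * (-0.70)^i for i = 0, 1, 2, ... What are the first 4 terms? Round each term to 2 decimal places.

This is a geometric sequence.
i=0: S_0 = -1.28 * (-0.7)^0 = -1.28
i=1: S_1 = -1.28 * (-0.7)^1 ≈ 0.9
i=2: S_2 = -1.28 * (-0.7)^2 ≈ -0.63
i=3: S_3 = -1.28 * (-0.7)^3 ≈ 0.44
The first 4 terms are: [-1.28, 0.9, -0.63, 0.44]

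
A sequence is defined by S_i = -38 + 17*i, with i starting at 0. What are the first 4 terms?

This is an arithmetic sequence.
i=0: S_0 = -38 + 17*0 = -38
i=1: S_1 = -38 + 17*1 = -21
i=2: S_2 = -38 + 17*2 = -4
i=3: S_3 = -38 + 17*3 = 13
The first 4 terms are: [-38, -21, -4, 13]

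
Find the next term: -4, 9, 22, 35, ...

Differences: 9 - -4 = 13
This is an arithmetic sequence with common difference d = 13.
Next term = 35 + 13 = 48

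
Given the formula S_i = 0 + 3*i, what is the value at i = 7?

S_7 = 0 + 3*7 = 0 + 21 = 21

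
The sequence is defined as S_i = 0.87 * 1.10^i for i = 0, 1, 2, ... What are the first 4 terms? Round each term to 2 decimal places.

This is a geometric sequence.
i=0: S_0 = 0.87 * 1.1^0 = 0.87
i=1: S_1 = 0.87 * 1.1^1 ≈ 0.96
i=2: S_2 = 0.87 * 1.1^2 ≈ 1.05
i=3: S_3 = 0.87 * 1.1^3 ≈ 1.16
The first 4 terms are: [0.87, 0.96, 1.05, 1.16]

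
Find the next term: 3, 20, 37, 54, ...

Differences: 20 - 3 = 17
This is an arithmetic sequence with common difference d = 17.
Next term = 54 + 17 = 71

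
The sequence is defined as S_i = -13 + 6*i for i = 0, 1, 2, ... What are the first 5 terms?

This is an arithmetic sequence.
i=0: S_0 = -13 + 6*0 = -13
i=1: S_1 = -13 + 6*1 = -7
i=2: S_2 = -13 + 6*2 = -1
i=3: S_3 = -13 + 6*3 = 5
i=4: S_4 = -13 + 6*4 = 11
The first 5 terms are: [-13, -7, -1, 5, 11]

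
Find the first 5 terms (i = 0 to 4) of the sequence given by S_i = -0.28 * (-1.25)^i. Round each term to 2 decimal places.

This is a geometric sequence.
i=0: S_0 = -0.28 * (-1.25)^0 = -0.28
i=1: S_1 = -0.28 * (-1.25)^1 = 0.35
i=2: S_2 = -0.28 * (-1.25)^2 ≈ -0.44
i=3: S_3 = -0.28 * (-1.25)^3 ≈ 0.55
i=4: S_4 = -0.28 * (-1.25)^4 ≈ -0.68
The first 5 terms are: [-0.28, 0.35, -0.44, 0.55, -0.68]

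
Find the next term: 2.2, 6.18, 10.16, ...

Differences: 6.18 - 2.2 = 3.98
This is an arithmetic sequence with common difference d = 3.98.
Next term = 10.16 + 3.98 = 14.14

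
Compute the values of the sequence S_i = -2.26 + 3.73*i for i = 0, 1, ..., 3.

This is an arithmetic sequence.
i=0: S_0 = -2.26 + 3.73*0 = -2.26
i=1: S_1 = -2.26 + 3.73*1 = 1.47
i=2: S_2 = -2.26 + 3.73*2 = 5.2
i=3: S_3 = -2.26 + 3.73*3 = 8.93
The first 4 terms are: [-2.26, 1.47, 5.2, 8.93]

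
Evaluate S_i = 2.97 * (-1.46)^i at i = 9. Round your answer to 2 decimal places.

S_9 = 2.97 * (-1.46)^9 ≈ 2.97 * -30.1423 ≈ -89.52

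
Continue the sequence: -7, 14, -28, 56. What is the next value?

Ratios: 14 / -7 = -2.0
This is a geometric sequence with common ratio r = -2.
Next term = 56 * -2 = -112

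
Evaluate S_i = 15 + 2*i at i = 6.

S_6 = 15 + 2*6 = 15 + 12 = 27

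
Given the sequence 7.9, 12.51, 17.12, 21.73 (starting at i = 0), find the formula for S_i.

Check differences: 12.51 - 7.9 = 4.61
17.12 - 12.51 = 4.61
Common difference d = 4.61.
First term a = 7.9.
Formula: S_i = 7.90 + 4.61*i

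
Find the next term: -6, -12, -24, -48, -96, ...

Ratios: -12 / -6 = 2.0
This is a geometric sequence with common ratio r = 2.
Next term = -96 * 2 = -192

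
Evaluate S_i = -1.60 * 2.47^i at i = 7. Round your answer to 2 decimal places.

S_7 = -1.6 * 2.47^7 ≈ -1.6 * 560.8913 ≈ -897.43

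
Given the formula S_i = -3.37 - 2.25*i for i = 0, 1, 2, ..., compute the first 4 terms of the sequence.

This is an arithmetic sequence.
i=0: S_0 = -3.37 + -2.25*0 = -3.37
i=1: S_1 = -3.37 + -2.25*1 = -5.62
i=2: S_2 = -3.37 + -2.25*2 = -7.87
i=3: S_3 = -3.37 + -2.25*3 = -10.12
The first 4 terms are: [-3.37, -5.62, -7.87, -10.12]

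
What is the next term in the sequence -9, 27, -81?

Ratios: 27 / -9 = -3.0
This is a geometric sequence with common ratio r = -3.
Next term = -81 * -3 = 243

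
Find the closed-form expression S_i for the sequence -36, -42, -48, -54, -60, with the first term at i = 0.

Check differences: -42 - -36 = -6
-48 - -42 = -6
Common difference d = -6.
First term a = -36.
Formula: S_i = -36 - 6*i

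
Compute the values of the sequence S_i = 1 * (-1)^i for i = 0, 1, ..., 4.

This is a geometric sequence.
i=0: S_0 = 1 * (-1)^0 = 1
i=1: S_1 = 1 * (-1)^1 = -1
i=2: S_2 = 1 * (-1)^2 = 1
i=3: S_3 = 1 * (-1)^3 = -1
i=4: S_4 = 1 * (-1)^4 = 1
The first 5 terms are: [1, -1, 1, -1, 1]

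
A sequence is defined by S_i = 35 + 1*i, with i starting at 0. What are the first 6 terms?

This is an arithmetic sequence.
i=0: S_0 = 35 + 1*0 = 35
i=1: S_1 = 35 + 1*1 = 36
i=2: S_2 = 35 + 1*2 = 37
i=3: S_3 = 35 + 1*3 = 38
i=4: S_4 = 35 + 1*4 = 39
i=5: S_5 = 35 + 1*5 = 40
The first 6 terms are: [35, 36, 37, 38, 39, 40]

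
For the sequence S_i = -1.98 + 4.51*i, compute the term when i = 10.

S_10 = -1.98 + 4.51*10 = -1.98 + 45.1 = 43.12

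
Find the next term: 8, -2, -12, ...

Differences: -2 - 8 = -10
This is an arithmetic sequence with common difference d = -10.
Next term = -12 + -10 = -22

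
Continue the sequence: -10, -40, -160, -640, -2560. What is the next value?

Ratios: -40 / -10 = 4.0
This is a geometric sequence with common ratio r = 4.
Next term = -2560 * 4 = -10240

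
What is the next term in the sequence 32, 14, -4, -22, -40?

Differences: 14 - 32 = -18
This is an arithmetic sequence with common difference d = -18.
Next term = -40 + -18 = -58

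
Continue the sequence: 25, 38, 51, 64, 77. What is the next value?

Differences: 38 - 25 = 13
This is an arithmetic sequence with common difference d = 13.
Next term = 77 + 13 = 90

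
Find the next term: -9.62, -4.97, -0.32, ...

Differences: -4.97 - -9.62 = 4.65
This is an arithmetic sequence with common difference d = 4.65.
Next term = -0.32 + 4.65 = 4.33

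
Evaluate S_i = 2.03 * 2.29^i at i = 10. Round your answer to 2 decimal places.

S_10 = 2.03 * 2.29^10 ≈ 2.03 * 3966.0193 ≈ 8051.02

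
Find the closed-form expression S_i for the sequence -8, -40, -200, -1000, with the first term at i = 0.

Check ratios: -40 / -8 = 5.0
Common ratio r = 5.
First term a = -8.
Formula: S_i = -8 * 5^i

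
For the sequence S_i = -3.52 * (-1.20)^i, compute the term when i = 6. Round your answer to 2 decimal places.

S_6 = -3.52 * (-1.2)^6 ≈ -3.52 * 2.986 ≈ -10.51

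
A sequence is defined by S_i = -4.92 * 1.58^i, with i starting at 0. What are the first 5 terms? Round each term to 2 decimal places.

This is a geometric sequence.
i=0: S_0 = -4.92 * 1.58^0 = -4.92
i=1: S_1 = -4.92 * 1.58^1 ≈ -7.77
i=2: S_2 = -4.92 * 1.58^2 ≈ -12.28
i=3: S_3 = -4.92 * 1.58^3 ≈ -19.41
i=4: S_4 = -4.92 * 1.58^4 ≈ -30.66
The first 5 terms are: [-4.92, -7.77, -12.28, -19.41, -30.66]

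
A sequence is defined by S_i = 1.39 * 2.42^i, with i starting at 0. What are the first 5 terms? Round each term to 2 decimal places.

This is a geometric sequence.
i=0: S_0 = 1.39 * 2.42^0 = 1.39
i=1: S_1 = 1.39 * 2.42^1 ≈ 3.36
i=2: S_2 = 1.39 * 2.42^2 ≈ 8.14
i=3: S_3 = 1.39 * 2.42^3 ≈ 19.7
i=4: S_4 = 1.39 * 2.42^4 ≈ 47.67
The first 5 terms are: [1.39, 3.36, 8.14, 19.7, 47.67]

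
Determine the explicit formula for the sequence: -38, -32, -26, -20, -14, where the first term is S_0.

Check differences: -32 - -38 = 6
-26 - -32 = 6
Common difference d = 6.
First term a = -38.
Formula: S_i = -38 + 6*i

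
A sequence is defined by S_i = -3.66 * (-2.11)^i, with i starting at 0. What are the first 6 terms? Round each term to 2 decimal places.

This is a geometric sequence.
i=0: S_0 = -3.66 * (-2.11)^0 = -3.66
i=1: S_1 = -3.66 * (-2.11)^1 ≈ 7.72
i=2: S_2 = -3.66 * (-2.11)^2 ≈ -16.29
i=3: S_3 = -3.66 * (-2.11)^3 ≈ 34.38
i=4: S_4 = -3.66 * (-2.11)^4 ≈ -72.55
i=5: S_5 = -3.66 * (-2.11)^5 ≈ 153.07
The first 6 terms are: [-3.66, 7.72, -16.29, 34.38, -72.55, 153.07]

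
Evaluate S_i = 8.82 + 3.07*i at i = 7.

S_7 = 8.82 + 3.07*7 = 8.82 + 21.49 = 30.31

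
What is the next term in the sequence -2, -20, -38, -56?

Differences: -20 - -2 = -18
This is an arithmetic sequence with common difference d = -18.
Next term = -56 + -18 = -74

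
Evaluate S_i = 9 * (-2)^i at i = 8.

S_8 = 9 * (-2)^8 = 9 * 256 = 2304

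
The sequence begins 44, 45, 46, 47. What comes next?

Differences: 45 - 44 = 1
This is an arithmetic sequence with common difference d = 1.
Next term = 47 + 1 = 48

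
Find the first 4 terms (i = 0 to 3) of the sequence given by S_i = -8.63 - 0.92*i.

This is an arithmetic sequence.
i=0: S_0 = -8.63 + -0.92*0 = -8.63
i=1: S_1 = -8.63 + -0.92*1 = -9.55
i=2: S_2 = -8.63 + -0.92*2 = -10.47
i=3: S_3 = -8.63 + -0.92*3 = -11.39
The first 4 terms are: [-8.63, -9.55, -10.47, -11.39]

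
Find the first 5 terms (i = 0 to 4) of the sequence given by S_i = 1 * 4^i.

This is a geometric sequence.
i=0: S_0 = 1 * 4^0 = 1
i=1: S_1 = 1 * 4^1 = 4
i=2: S_2 = 1 * 4^2 = 16
i=3: S_3 = 1 * 4^3 = 64
i=4: S_4 = 1 * 4^4 = 256
The first 5 terms are: [1, 4, 16, 64, 256]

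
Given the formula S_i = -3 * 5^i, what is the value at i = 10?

S_10 = -3 * 5^10 = -3 * 9765625 = -29296875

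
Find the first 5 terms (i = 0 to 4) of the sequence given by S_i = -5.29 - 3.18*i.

This is an arithmetic sequence.
i=0: S_0 = -5.29 + -3.18*0 = -5.29
i=1: S_1 = -5.29 + -3.18*1 = -8.47
i=2: S_2 = -5.29 + -3.18*2 = -11.65
i=3: S_3 = -5.29 + -3.18*3 = -14.83
i=4: S_4 = -5.29 + -3.18*4 = -18.01
The first 5 terms are: [-5.29, -8.47, -11.65, -14.83, -18.01]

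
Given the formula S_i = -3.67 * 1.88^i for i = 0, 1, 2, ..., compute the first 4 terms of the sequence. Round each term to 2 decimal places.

This is a geometric sequence.
i=0: S_0 = -3.67 * 1.88^0 = -3.67
i=1: S_1 = -3.67 * 1.88^1 ≈ -6.9
i=2: S_2 = -3.67 * 1.88^2 ≈ -12.97
i=3: S_3 = -3.67 * 1.88^3 ≈ -24.39
The first 4 terms are: [-3.67, -6.9, -12.97, -24.39]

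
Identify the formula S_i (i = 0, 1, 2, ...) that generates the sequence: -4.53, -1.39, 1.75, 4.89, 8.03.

Check differences: -1.39 - -4.53 = 3.14
1.75 - -1.39 = 3.14
Common difference d = 3.14.
First term a = -4.53.
Formula: S_i = -4.53 + 3.14*i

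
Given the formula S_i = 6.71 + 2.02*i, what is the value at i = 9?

S_9 = 6.71 + 2.02*9 = 6.71 + 18.18 = 24.89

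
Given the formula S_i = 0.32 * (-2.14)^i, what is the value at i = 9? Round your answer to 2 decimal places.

S_9 = 0.32 * (-2.14)^9 ≈ 0.32 * -941.2911 ≈ -301.21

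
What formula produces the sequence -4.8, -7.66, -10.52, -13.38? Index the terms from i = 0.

Check differences: -7.66 - -4.8 = -2.86
-10.52 - -7.66 = -2.86
Common difference d = -2.86.
First term a = -4.8.
Formula: S_i = -4.80 - 2.86*i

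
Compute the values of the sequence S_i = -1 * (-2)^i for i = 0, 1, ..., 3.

This is a geometric sequence.
i=0: S_0 = -1 * (-2)^0 = -1
i=1: S_1 = -1 * (-2)^1 = 2
i=2: S_2 = -1 * (-2)^2 = -4
i=3: S_3 = -1 * (-2)^3 = 8
The first 4 terms are: [-1, 2, -4, 8]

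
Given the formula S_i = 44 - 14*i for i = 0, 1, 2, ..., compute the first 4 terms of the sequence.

This is an arithmetic sequence.
i=0: S_0 = 44 + -14*0 = 44
i=1: S_1 = 44 + -14*1 = 30
i=2: S_2 = 44 + -14*2 = 16
i=3: S_3 = 44 + -14*3 = 2
The first 4 terms are: [44, 30, 16, 2]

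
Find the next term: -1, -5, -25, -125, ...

Ratios: -5 / -1 = 5.0
This is a geometric sequence with common ratio r = 5.
Next term = -125 * 5 = -625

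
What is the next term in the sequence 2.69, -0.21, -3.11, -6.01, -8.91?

Differences: -0.21 - 2.69 = -2.9
This is an arithmetic sequence with common difference d = -2.9.
Next term = -8.91 + -2.9 = -11.81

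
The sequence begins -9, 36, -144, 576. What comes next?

Ratios: 36 / -9 = -4.0
This is a geometric sequence with common ratio r = -4.
Next term = 576 * -4 = -2304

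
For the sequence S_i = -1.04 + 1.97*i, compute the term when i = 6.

S_6 = -1.04 + 1.97*6 = -1.04 + 11.82 = 10.78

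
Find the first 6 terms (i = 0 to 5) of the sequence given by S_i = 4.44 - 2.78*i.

This is an arithmetic sequence.
i=0: S_0 = 4.44 + -2.78*0 = 4.44
i=1: S_1 = 4.44 + -2.78*1 = 1.66
i=2: S_2 = 4.44 + -2.78*2 = -1.12
i=3: S_3 = 4.44 + -2.78*3 = -3.9
i=4: S_4 = 4.44 + -2.78*4 = -6.68
i=5: S_5 = 4.44 + -2.78*5 = -9.46
The first 6 terms are: [4.44, 1.66, -1.12, -3.9, -6.68, -9.46]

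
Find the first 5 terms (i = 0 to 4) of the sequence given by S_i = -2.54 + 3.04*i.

This is an arithmetic sequence.
i=0: S_0 = -2.54 + 3.04*0 = -2.54
i=1: S_1 = -2.54 + 3.04*1 = 0.5
i=2: S_2 = -2.54 + 3.04*2 = 3.54
i=3: S_3 = -2.54 + 3.04*3 = 6.58
i=4: S_4 = -2.54 + 3.04*4 = 9.62
The first 5 terms are: [-2.54, 0.5, 3.54, 6.58, 9.62]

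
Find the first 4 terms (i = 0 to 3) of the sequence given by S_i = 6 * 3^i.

This is a geometric sequence.
i=0: S_0 = 6 * 3^0 = 6
i=1: S_1 = 6 * 3^1 = 18
i=2: S_2 = 6 * 3^2 = 54
i=3: S_3 = 6 * 3^3 = 162
The first 4 terms are: [6, 18, 54, 162]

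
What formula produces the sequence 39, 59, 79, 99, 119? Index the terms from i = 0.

Check differences: 59 - 39 = 20
79 - 59 = 20
Common difference d = 20.
First term a = 39.
Formula: S_i = 39 + 20*i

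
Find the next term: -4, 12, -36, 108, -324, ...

Ratios: 12 / -4 = -3.0
This is a geometric sequence with common ratio r = -3.
Next term = -324 * -3 = 972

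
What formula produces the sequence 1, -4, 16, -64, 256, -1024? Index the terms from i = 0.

Check ratios: -4 / 1 = -4.0
Common ratio r = -4.
First term a = 1.
Formula: S_i = 1 * (-4)^i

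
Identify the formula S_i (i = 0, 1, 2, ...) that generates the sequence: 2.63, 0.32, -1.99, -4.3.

Check differences: 0.32 - 2.63 = -2.31
-1.99 - 0.32 = -2.31
Common difference d = -2.31.
First term a = 2.63.
Formula: S_i = 2.63 - 2.31*i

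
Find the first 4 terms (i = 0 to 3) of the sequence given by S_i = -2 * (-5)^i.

This is a geometric sequence.
i=0: S_0 = -2 * (-5)^0 = -2
i=1: S_1 = -2 * (-5)^1 = 10
i=2: S_2 = -2 * (-5)^2 = -50
i=3: S_3 = -2 * (-5)^3 = 250
The first 4 terms are: [-2, 10, -50, 250]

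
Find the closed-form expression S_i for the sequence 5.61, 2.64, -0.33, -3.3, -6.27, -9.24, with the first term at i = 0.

Check differences: 2.64 - 5.61 = -2.97
-0.33 - 2.64 = -2.97
Common difference d = -2.97.
First term a = 5.61.
Formula: S_i = 5.61 - 2.97*i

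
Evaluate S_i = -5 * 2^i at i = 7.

S_7 = -5 * 2^7 = -5 * 128 = -640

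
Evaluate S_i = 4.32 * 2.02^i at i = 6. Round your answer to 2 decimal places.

S_6 = 4.32 * 2.02^6 ≈ 4.32 * 67.9373 ≈ 293.49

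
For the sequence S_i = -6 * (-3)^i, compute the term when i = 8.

S_8 = -6 * (-3)^8 = -6 * 6561 = -39366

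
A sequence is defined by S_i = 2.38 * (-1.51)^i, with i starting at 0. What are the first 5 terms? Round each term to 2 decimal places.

This is a geometric sequence.
i=0: S_0 = 2.38 * (-1.51)^0 = 2.38
i=1: S_1 = 2.38 * (-1.51)^1 ≈ -3.59
i=2: S_2 = 2.38 * (-1.51)^2 ≈ 5.43
i=3: S_3 = 2.38 * (-1.51)^3 ≈ -8.19
i=4: S_4 = 2.38 * (-1.51)^4 ≈ 12.37
The first 5 terms are: [2.38, -3.59, 5.43, -8.19, 12.37]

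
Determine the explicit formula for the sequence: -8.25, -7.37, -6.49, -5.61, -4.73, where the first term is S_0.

Check differences: -7.37 - -8.25 = 0.88
-6.49 - -7.37 = 0.88
Common difference d = 0.88.
First term a = -8.25.
Formula: S_i = -8.25 + 0.88*i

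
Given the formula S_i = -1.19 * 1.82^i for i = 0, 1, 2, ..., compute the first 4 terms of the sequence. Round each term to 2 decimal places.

This is a geometric sequence.
i=0: S_0 = -1.19 * 1.82^0 = -1.19
i=1: S_1 = -1.19 * 1.82^1 ≈ -2.17
i=2: S_2 = -1.19 * 1.82^2 ≈ -3.94
i=3: S_3 = -1.19 * 1.82^3 ≈ -7.17
The first 4 terms are: [-1.19, -2.17, -3.94, -7.17]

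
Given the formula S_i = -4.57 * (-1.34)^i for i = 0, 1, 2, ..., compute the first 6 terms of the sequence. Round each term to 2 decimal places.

This is a geometric sequence.
i=0: S_0 = -4.57 * (-1.34)^0 = -4.57
i=1: S_1 = -4.57 * (-1.34)^1 ≈ 6.12
i=2: S_2 = -4.57 * (-1.34)^2 ≈ -8.21
i=3: S_3 = -4.57 * (-1.34)^3 ≈ 11.0
i=4: S_4 = -4.57 * (-1.34)^4 ≈ -14.73
i=5: S_5 = -4.57 * (-1.34)^5 ≈ 19.74
The first 6 terms are: [-4.57, 6.12, -8.21, 11.0, -14.73, 19.74]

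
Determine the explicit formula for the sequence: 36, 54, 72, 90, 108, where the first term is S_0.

Check differences: 54 - 36 = 18
72 - 54 = 18
Common difference d = 18.
First term a = 36.
Formula: S_i = 36 + 18*i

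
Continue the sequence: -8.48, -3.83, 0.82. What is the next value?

Differences: -3.83 - -8.48 = 4.65
This is an arithmetic sequence with common difference d = 4.65.
Next term = 0.82 + 4.65 = 5.47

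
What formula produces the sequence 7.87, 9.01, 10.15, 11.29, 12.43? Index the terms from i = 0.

Check differences: 9.01 - 7.87 = 1.14
10.15 - 9.01 = 1.14
Common difference d = 1.14.
First term a = 7.87.
Formula: S_i = 7.87 + 1.14*i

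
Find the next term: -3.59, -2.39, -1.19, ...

Differences: -2.39 - -3.59 = 1.2
This is an arithmetic sequence with common difference d = 1.2.
Next term = -1.19 + 1.2 = 0.01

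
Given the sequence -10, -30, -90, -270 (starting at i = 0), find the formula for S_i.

Check ratios: -30 / -10 = 3.0
Common ratio r = 3.
First term a = -10.
Formula: S_i = -10 * 3^i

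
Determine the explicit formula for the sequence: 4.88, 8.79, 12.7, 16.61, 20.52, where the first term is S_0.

Check differences: 8.79 - 4.88 = 3.91
12.7 - 8.79 = 3.91
Common difference d = 3.91.
First term a = 4.88.
Formula: S_i = 4.88 + 3.91*i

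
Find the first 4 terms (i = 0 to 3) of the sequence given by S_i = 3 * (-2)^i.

This is a geometric sequence.
i=0: S_0 = 3 * (-2)^0 = 3
i=1: S_1 = 3 * (-2)^1 = -6
i=2: S_2 = 3 * (-2)^2 = 12
i=3: S_3 = 3 * (-2)^3 = -24
The first 4 terms are: [3, -6, 12, -24]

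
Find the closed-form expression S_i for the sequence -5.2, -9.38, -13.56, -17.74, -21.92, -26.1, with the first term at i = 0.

Check differences: -9.38 - -5.2 = -4.18
-13.56 - -9.38 = -4.18
Common difference d = -4.18.
First term a = -5.2.
Formula: S_i = -5.20 - 4.18*i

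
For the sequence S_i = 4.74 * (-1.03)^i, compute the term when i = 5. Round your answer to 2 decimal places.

S_5 = 4.74 * (-1.03)^5 ≈ 4.74 * -1.15927 ≈ -5.49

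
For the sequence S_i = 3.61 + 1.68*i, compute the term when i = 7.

S_7 = 3.61 + 1.68*7 = 3.61 + 11.76 = 15.37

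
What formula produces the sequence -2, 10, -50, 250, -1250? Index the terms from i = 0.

Check ratios: 10 / -2 = -5.0
Common ratio r = -5.
First term a = -2.
Formula: S_i = -2 * (-5)^i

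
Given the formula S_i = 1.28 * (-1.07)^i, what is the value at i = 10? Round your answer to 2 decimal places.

S_10 = 1.28 * (-1.07)^10 ≈ 1.28 * 1.9672 ≈ 2.52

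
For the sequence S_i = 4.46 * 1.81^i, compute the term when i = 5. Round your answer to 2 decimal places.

S_5 = 4.46 * 1.81^5 ≈ 4.46 * 19.4264 ≈ 86.64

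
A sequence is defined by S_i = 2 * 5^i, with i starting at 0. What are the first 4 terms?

This is a geometric sequence.
i=0: S_0 = 2 * 5^0 = 2
i=1: S_1 = 2 * 5^1 = 10
i=2: S_2 = 2 * 5^2 = 50
i=3: S_3 = 2 * 5^3 = 250
The first 4 terms are: [2, 10, 50, 250]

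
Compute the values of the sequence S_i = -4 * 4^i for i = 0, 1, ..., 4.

This is a geometric sequence.
i=0: S_0 = -4 * 4^0 = -4
i=1: S_1 = -4 * 4^1 = -16
i=2: S_2 = -4 * 4^2 = -64
i=3: S_3 = -4 * 4^3 = -256
i=4: S_4 = -4 * 4^4 = -1024
The first 5 terms are: [-4, -16, -64, -256, -1024]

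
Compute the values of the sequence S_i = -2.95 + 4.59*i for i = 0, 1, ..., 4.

This is an arithmetic sequence.
i=0: S_0 = -2.95 + 4.59*0 = -2.95
i=1: S_1 = -2.95 + 4.59*1 = 1.64
i=2: S_2 = -2.95 + 4.59*2 = 6.23
i=3: S_3 = -2.95 + 4.59*3 = 10.82
i=4: S_4 = -2.95 + 4.59*4 = 15.41
The first 5 terms are: [-2.95, 1.64, 6.23, 10.82, 15.41]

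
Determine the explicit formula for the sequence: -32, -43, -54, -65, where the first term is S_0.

Check differences: -43 - -32 = -11
-54 - -43 = -11
Common difference d = -11.
First term a = -32.
Formula: S_i = -32 - 11*i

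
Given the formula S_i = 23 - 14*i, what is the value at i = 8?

S_8 = 23 + -14*8 = 23 + -112 = -89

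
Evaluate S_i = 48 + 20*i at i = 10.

S_10 = 48 + 20*10 = 48 + 200 = 248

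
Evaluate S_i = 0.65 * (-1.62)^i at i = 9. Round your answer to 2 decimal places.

S_9 = 0.65 * (-1.62)^9 ≈ 0.65 * -76.8485 ≈ -49.95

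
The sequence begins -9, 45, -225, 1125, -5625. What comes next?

Ratios: 45 / -9 = -5.0
This is a geometric sequence with common ratio r = -5.
Next term = -5625 * -5 = 28125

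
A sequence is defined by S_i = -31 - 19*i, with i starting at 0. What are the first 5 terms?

This is an arithmetic sequence.
i=0: S_0 = -31 + -19*0 = -31
i=1: S_1 = -31 + -19*1 = -50
i=2: S_2 = -31 + -19*2 = -69
i=3: S_3 = -31 + -19*3 = -88
i=4: S_4 = -31 + -19*4 = -107
The first 5 terms are: [-31, -50, -69, -88, -107]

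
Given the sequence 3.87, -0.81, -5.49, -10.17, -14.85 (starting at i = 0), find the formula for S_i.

Check differences: -0.81 - 3.87 = -4.68
-5.49 - -0.81 = -4.68
Common difference d = -4.68.
First term a = 3.87.
Formula: S_i = 3.87 - 4.68*i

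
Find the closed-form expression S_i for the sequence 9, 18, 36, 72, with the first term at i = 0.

Check ratios: 18 / 9 = 2.0
Common ratio r = 2.
First term a = 9.
Formula: S_i = 9 * 2^i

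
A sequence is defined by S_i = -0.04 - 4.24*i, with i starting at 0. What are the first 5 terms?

This is an arithmetic sequence.
i=0: S_0 = -0.04 + -4.24*0 = -0.04
i=1: S_1 = -0.04 + -4.24*1 = -4.28
i=2: S_2 = -0.04 + -4.24*2 = -8.52
i=3: S_3 = -0.04 + -4.24*3 = -12.76
i=4: S_4 = -0.04 + -4.24*4 = -17.0
The first 5 terms are: [-0.04, -4.28, -8.52, -12.76, -17.0]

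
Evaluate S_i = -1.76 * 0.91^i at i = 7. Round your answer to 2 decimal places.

S_7 = -1.76 * 0.91^7 ≈ -1.76 * 0.5168 ≈ -0.91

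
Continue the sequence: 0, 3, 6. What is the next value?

Differences: 3 - 0 = 3
This is an arithmetic sequence with common difference d = 3.
Next term = 6 + 3 = 9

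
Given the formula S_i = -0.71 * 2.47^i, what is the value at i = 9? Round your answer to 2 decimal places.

S_9 = -0.71 * 2.47^9 ≈ -0.71 * 3421.9415 ≈ -2429.58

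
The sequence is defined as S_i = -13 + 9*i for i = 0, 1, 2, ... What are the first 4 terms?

This is an arithmetic sequence.
i=0: S_0 = -13 + 9*0 = -13
i=1: S_1 = -13 + 9*1 = -4
i=2: S_2 = -13 + 9*2 = 5
i=3: S_3 = -13 + 9*3 = 14
The first 4 terms are: [-13, -4, 5, 14]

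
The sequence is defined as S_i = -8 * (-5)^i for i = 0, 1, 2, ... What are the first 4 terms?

This is a geometric sequence.
i=0: S_0 = -8 * (-5)^0 = -8
i=1: S_1 = -8 * (-5)^1 = 40
i=2: S_2 = -8 * (-5)^2 = -200
i=3: S_3 = -8 * (-5)^3 = 1000
The first 4 terms are: [-8, 40, -200, 1000]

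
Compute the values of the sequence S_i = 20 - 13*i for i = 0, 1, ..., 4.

This is an arithmetic sequence.
i=0: S_0 = 20 + -13*0 = 20
i=1: S_1 = 20 + -13*1 = 7
i=2: S_2 = 20 + -13*2 = -6
i=3: S_3 = 20 + -13*3 = -19
i=4: S_4 = 20 + -13*4 = -32
The first 5 terms are: [20, 7, -6, -19, -32]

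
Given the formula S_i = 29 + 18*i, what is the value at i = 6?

S_6 = 29 + 18*6 = 29 + 108 = 137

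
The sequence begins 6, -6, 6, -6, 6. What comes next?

Ratios: -6 / 6 = -1.0
This is a geometric sequence with common ratio r = -1.
Next term = 6 * -1 = -6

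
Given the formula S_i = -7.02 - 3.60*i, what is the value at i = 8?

S_8 = -7.02 + -3.6*8 = -7.02 + -28.8 = -35.82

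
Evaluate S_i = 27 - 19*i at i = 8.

S_8 = 27 + -19*8 = 27 + -152 = -125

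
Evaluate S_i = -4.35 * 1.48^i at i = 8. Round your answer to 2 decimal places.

S_8 = -4.35 * 1.48^8 ≈ -4.35 * 23.0194 ≈ -100.13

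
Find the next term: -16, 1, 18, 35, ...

Differences: 1 - -16 = 17
This is an arithmetic sequence with common difference d = 17.
Next term = 35 + 17 = 52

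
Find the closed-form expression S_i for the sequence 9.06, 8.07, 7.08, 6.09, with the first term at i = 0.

Check differences: 8.07 - 9.06 = -0.99
7.08 - 8.07 = -0.99
Common difference d = -0.99.
First term a = 9.06.
Formula: S_i = 9.06 - 0.99*i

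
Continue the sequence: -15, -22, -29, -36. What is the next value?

Differences: -22 - -15 = -7
This is an arithmetic sequence with common difference d = -7.
Next term = -36 + -7 = -43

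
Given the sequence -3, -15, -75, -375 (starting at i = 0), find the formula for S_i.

Check ratios: -15 / -3 = 5.0
Common ratio r = 5.
First term a = -3.
Formula: S_i = -3 * 5^i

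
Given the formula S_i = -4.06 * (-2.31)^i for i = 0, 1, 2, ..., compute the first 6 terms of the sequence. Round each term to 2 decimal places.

This is a geometric sequence.
i=0: S_0 = -4.06 * (-2.31)^0 = -4.06
i=1: S_1 = -4.06 * (-2.31)^1 ≈ 9.38
i=2: S_2 = -4.06 * (-2.31)^2 ≈ -21.66
i=3: S_3 = -4.06 * (-2.31)^3 ≈ 50.05
i=4: S_4 = -4.06 * (-2.31)^4 ≈ -115.6
i=5: S_5 = -4.06 * (-2.31)^5 ≈ 267.05
The first 6 terms are: [-4.06, 9.38, -21.66, 50.05, -115.6, 267.05]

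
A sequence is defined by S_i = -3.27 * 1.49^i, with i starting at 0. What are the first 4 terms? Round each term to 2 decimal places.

This is a geometric sequence.
i=0: S_0 = -3.27 * 1.49^0 = -3.27
i=1: S_1 = -3.27 * 1.49^1 ≈ -4.87
i=2: S_2 = -3.27 * 1.49^2 ≈ -7.26
i=3: S_3 = -3.27 * 1.49^3 ≈ -10.82
The first 4 terms are: [-3.27, -4.87, -7.26, -10.82]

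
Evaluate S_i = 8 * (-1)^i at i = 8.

S_8 = 8 * (-1)^8 = 8 * 1 = 8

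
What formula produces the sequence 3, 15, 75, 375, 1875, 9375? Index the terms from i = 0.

Check ratios: 15 / 3 = 5.0
Common ratio r = 5.
First term a = 3.
Formula: S_i = 3 * 5^i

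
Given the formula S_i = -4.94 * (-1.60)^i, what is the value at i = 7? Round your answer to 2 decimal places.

S_7 = -4.94 * (-1.6)^7 ≈ -4.94 * -26.8435 ≈ 132.61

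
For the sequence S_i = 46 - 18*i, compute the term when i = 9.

S_9 = 46 + -18*9 = 46 + -162 = -116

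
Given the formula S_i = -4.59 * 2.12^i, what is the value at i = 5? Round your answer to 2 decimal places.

S_5 = -4.59 * 2.12^5 ≈ -4.59 * 42.8232 ≈ -196.56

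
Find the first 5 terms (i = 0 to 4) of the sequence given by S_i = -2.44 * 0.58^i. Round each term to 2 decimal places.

This is a geometric sequence.
i=0: S_0 = -2.44 * 0.58^0 = -2.44
i=1: S_1 = -2.44 * 0.58^1 ≈ -1.42
i=2: S_2 = -2.44 * 0.58^2 ≈ -0.82
i=3: S_3 = -2.44 * 0.58^3 ≈ -0.48
i=4: S_4 = -2.44 * 0.58^4 ≈ -0.28
The first 5 terms are: [-2.44, -1.42, -0.82, -0.48, -0.28]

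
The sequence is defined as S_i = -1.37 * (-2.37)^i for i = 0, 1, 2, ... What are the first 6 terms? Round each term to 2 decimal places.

This is a geometric sequence.
i=0: S_0 = -1.37 * (-2.37)^0 = -1.37
i=1: S_1 = -1.37 * (-2.37)^1 ≈ 3.25
i=2: S_2 = -1.37 * (-2.37)^2 ≈ -7.7
i=3: S_3 = -1.37 * (-2.37)^3 ≈ 18.24
i=4: S_4 = -1.37 * (-2.37)^4 ≈ -43.22
i=5: S_5 = -1.37 * (-2.37)^5 ≈ 102.44
The first 6 terms are: [-1.37, 3.25, -7.7, 18.24, -43.22, 102.44]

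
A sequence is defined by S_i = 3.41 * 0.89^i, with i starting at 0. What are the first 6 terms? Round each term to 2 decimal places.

This is a geometric sequence.
i=0: S_0 = 3.41 * 0.89^0 = 3.41
i=1: S_1 = 3.41 * 0.89^1 ≈ 3.03
i=2: S_2 = 3.41 * 0.89^2 ≈ 2.7
i=3: S_3 = 3.41 * 0.89^3 ≈ 2.4
i=4: S_4 = 3.41 * 0.89^4 ≈ 2.14
i=5: S_5 = 3.41 * 0.89^5 ≈ 1.9
The first 6 terms are: [3.41, 3.03, 2.7, 2.4, 2.14, 1.9]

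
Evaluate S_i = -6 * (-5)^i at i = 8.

S_8 = -6 * (-5)^8 = -6 * 390625 = -2343750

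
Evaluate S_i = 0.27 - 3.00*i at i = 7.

S_7 = 0.27 + -3.0*7 = 0.27 + -21.0 = -20.73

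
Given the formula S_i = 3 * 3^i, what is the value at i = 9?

S_9 = 3 * 3^9 = 3 * 19683 = 59049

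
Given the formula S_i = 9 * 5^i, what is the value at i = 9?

S_9 = 9 * 5^9 = 9 * 1953125 = 17578125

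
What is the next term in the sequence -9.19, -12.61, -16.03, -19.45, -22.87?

Differences: -12.61 - -9.19 = -3.42
This is an arithmetic sequence with common difference d = -3.42.
Next term = -22.87 + -3.42 = -26.29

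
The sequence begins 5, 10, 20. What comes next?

Ratios: 10 / 5 = 2.0
This is a geometric sequence with common ratio r = 2.
Next term = 20 * 2 = 40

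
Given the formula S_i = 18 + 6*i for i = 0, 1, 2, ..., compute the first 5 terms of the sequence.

This is an arithmetic sequence.
i=0: S_0 = 18 + 6*0 = 18
i=1: S_1 = 18 + 6*1 = 24
i=2: S_2 = 18 + 6*2 = 30
i=3: S_3 = 18 + 6*3 = 36
i=4: S_4 = 18 + 6*4 = 42
The first 5 terms are: [18, 24, 30, 36, 42]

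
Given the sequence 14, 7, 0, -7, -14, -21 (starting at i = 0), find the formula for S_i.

Check differences: 7 - 14 = -7
0 - 7 = -7
Common difference d = -7.
First term a = 14.
Formula: S_i = 14 - 7*i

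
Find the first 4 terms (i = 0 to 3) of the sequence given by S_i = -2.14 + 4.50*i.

This is an arithmetic sequence.
i=0: S_0 = -2.14 + 4.5*0 = -2.14
i=1: S_1 = -2.14 + 4.5*1 = 2.36
i=2: S_2 = -2.14 + 4.5*2 = 6.86
i=3: S_3 = -2.14 + 4.5*3 = 11.36
The first 4 terms are: [-2.14, 2.36, 6.86, 11.36]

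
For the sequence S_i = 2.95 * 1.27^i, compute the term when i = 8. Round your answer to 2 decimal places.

S_8 = 2.95 * 1.27^8 ≈ 2.95 * 6.7675 ≈ 19.96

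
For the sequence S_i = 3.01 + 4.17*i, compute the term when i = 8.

S_8 = 3.01 + 4.17*8 = 3.01 + 33.36 = 36.37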